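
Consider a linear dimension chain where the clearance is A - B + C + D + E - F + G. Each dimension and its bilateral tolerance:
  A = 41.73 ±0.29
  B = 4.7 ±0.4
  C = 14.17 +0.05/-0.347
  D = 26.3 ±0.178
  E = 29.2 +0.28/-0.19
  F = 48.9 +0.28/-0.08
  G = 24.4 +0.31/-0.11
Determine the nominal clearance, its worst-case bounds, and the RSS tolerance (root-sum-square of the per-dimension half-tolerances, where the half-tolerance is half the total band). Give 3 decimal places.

nominal=82.200 wc=[80.405,83.788] rss=0.669

Stack each dimension's contribution:
  +A: nom +41.730 → Σnom=41.730; wc +0.290/-0.290 → slack +0.290/-0.290; half-tol=0.290, Σhalf²=0.084100
  -B: nom -4.700 → Σnom=37.030; wc +0.400/-0.400 → slack +0.690/-0.690; half-tol=0.400, Σhalf²=0.244100
  +C: nom +14.170 → Σnom=51.200; wc +0.050/-0.347 → slack +0.740/-1.037; half-tol=0.198, Σhalf²=0.283502
  +D: nom +26.300 → Σnom=77.500; wc +0.178/-0.178 → slack +0.918/-1.215; half-tol=0.178, Σhalf²=0.315186
  +E: nom +29.200 → Σnom=106.700; wc +0.280/-0.190 → slack +1.198/-1.405; half-tol=0.235, Σhalf²=0.370411
  -F: nom -48.900 → Σnom=57.800; wc +0.080/-0.280 → slack +1.278/-1.685; half-tol=0.180, Σhalf²=0.402811
  +G: nom +24.400 → Σnom=82.200; wc +0.310/-0.110 → slack +1.588/-1.795; half-tol=0.210, Σhalf²=0.446911
Nominal = 82.200. Worst-case = [82.200 - 1.795, 82.200 + 1.588] = [80.405, 83.788]. RSS = √0.446911 = 0.669.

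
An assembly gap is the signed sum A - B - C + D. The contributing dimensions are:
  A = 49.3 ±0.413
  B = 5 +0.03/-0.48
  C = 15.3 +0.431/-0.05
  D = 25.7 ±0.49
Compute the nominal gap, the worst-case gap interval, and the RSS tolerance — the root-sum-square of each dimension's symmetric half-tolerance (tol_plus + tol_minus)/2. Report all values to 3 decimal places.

nominal=54.700 wc=[53.336,56.133] rss=0.730

Stack each dimension's contribution:
  +A: nom +49.300 → Σnom=49.300; wc +0.413/-0.413 → slack +0.413/-0.413; half-tol=0.413, Σhalf²=0.170569
  -B: nom -5.000 → Σnom=44.300; wc +0.480/-0.030 → slack +0.893/-0.443; half-tol=0.255, Σhalf²=0.235594
  -C: nom -15.300 → Σnom=29.000; wc +0.050/-0.431 → slack +0.943/-0.874; half-tol=0.240, Σhalf²=0.293434
  +D: nom +25.700 → Σnom=54.700; wc +0.490/-0.490 → slack +1.433/-1.364; half-tol=0.490, Σhalf²=0.533534
Nominal = 54.700. Worst-case = [54.700 - 1.364, 54.700 + 1.433] = [53.336, 56.133]. RSS = √0.533534 = 0.730.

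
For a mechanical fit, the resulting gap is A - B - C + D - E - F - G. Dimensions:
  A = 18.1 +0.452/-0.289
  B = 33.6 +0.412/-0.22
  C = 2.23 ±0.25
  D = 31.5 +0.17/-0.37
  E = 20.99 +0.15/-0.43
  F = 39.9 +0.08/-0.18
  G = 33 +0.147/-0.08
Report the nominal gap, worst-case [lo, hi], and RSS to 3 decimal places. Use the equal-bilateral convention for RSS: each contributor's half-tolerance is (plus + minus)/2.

Stack each dimension's contribution:
  +A: nom +18.100 → Σnom=18.100; wc +0.452/-0.289 → slack +0.452/-0.289; half-tol=0.370, Σhalf²=0.137270
  -B: nom -33.600 → Σnom=-15.500; wc +0.220/-0.412 → slack +0.672/-0.701; half-tol=0.316, Σhalf²=0.237126
  -C: nom -2.230 → Σnom=-17.730; wc +0.250/-0.250 → slack +0.922/-0.951; half-tol=0.250, Σhalf²=0.299626
  +D: nom +31.500 → Σnom=13.770; wc +0.170/-0.370 → slack +1.092/-1.321; half-tol=0.270, Σhalf²=0.372526
  -E: nom -20.990 → Σnom=-7.220; wc +0.430/-0.150 → slack +1.522/-1.471; half-tol=0.290, Σhalf²=0.456626
  -F: nom -39.900 → Σnom=-47.120; wc +0.180/-0.080 → slack +1.702/-1.551; half-tol=0.130, Σhalf²=0.473526
  -G: nom -33.000 → Σnom=-80.120; wc +0.080/-0.147 → slack +1.782/-1.698; half-tol=0.113, Σhalf²=0.486409
Nominal = -80.120. Worst-case = [-80.120 - 1.698, -80.120 + 1.782] = [-81.818, -78.338]. RSS = √0.486409 = 0.697.

nominal=-80.120 wc=[-81.818,-78.338] rss=0.697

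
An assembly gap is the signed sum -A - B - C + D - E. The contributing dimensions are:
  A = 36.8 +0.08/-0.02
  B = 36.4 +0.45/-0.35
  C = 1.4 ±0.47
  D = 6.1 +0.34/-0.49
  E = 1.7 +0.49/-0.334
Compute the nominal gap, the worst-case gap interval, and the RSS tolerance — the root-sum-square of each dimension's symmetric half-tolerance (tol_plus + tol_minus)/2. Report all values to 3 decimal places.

Stack each dimension's contribution:
  -A: nom -36.800 → Σnom=-36.800; wc +0.020/-0.080 → slack +0.020/-0.080; half-tol=0.050, Σhalf²=0.002500
  -B: nom -36.400 → Σnom=-73.200; wc +0.350/-0.450 → slack +0.370/-0.530; half-tol=0.400, Σhalf²=0.162500
  -C: nom -1.400 → Σnom=-74.600; wc +0.470/-0.470 → slack +0.840/-1.000; half-tol=0.470, Σhalf²=0.383400
  +D: nom +6.100 → Σnom=-68.500; wc +0.340/-0.490 → slack +1.180/-1.490; half-tol=0.415, Σhalf²=0.555625
  -E: nom -1.700 → Σnom=-70.200; wc +0.334/-0.490 → slack +1.514/-1.980; half-tol=0.412, Σhalf²=0.725369
Nominal = -70.200. Worst-case = [-70.200 - 1.980, -70.200 + 1.514] = [-72.180, -68.686]. RSS = √0.725369 = 0.852.

nominal=-70.200 wc=[-72.180,-68.686] rss=0.852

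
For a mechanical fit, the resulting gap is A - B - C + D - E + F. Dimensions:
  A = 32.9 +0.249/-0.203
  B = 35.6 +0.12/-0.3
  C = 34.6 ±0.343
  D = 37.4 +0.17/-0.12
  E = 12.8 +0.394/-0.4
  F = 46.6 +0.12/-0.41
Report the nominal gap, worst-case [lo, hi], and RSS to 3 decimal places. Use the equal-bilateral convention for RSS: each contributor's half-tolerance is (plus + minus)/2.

Stack each dimension's contribution:
  +A: nom +32.900 → Σnom=32.900; wc +0.249/-0.203 → slack +0.249/-0.203; half-tol=0.226, Σhalf²=0.051076
  -B: nom -35.600 → Σnom=-2.700; wc +0.300/-0.120 → slack +0.549/-0.323; half-tol=0.210, Σhalf²=0.095176
  -C: nom -34.600 → Σnom=-37.300; wc +0.343/-0.343 → slack +0.892/-0.666; half-tol=0.343, Σhalf²=0.212825
  +D: nom +37.400 → Σnom=0.100; wc +0.170/-0.120 → slack +1.062/-0.786; half-tol=0.145, Σhalf²=0.233850
  -E: nom -12.800 → Σnom=-12.700; wc +0.400/-0.394 → slack +1.462/-1.180; half-tol=0.397, Σhalf²=0.391459
  +F: nom +46.600 → Σnom=33.900; wc +0.120/-0.410 → slack +1.582/-1.590; half-tol=0.265, Σhalf²=0.461684
Nominal = 33.900. Worst-case = [33.900 - 1.590, 33.900 + 1.582] = [32.310, 35.482]. RSS = √0.461684 = 0.679.

nominal=33.900 wc=[32.310,35.482] rss=0.679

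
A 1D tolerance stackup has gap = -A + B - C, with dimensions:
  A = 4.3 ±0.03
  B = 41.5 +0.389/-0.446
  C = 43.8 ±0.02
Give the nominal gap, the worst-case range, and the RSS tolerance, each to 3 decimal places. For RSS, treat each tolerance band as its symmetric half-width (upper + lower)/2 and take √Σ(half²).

Stack each dimension's contribution:
  -A: nom -4.300 → Σnom=-4.300; wc +0.030/-0.030 → slack +0.030/-0.030; half-tol=0.030, Σhalf²=0.000900
  +B: nom +41.500 → Σnom=37.200; wc +0.389/-0.446 → slack +0.419/-0.476; half-tol=0.417, Σhalf²=0.175206
  -C: nom -43.800 → Σnom=-6.600; wc +0.020/-0.020 → slack +0.439/-0.496; half-tol=0.020, Σhalf²=0.175606
Nominal = -6.600. Worst-case = [-6.600 - 0.496, -6.600 + 0.439] = [-7.096, -6.161]. RSS = √0.175606 = 0.419.

nominal=-6.600 wc=[-7.096,-6.161] rss=0.419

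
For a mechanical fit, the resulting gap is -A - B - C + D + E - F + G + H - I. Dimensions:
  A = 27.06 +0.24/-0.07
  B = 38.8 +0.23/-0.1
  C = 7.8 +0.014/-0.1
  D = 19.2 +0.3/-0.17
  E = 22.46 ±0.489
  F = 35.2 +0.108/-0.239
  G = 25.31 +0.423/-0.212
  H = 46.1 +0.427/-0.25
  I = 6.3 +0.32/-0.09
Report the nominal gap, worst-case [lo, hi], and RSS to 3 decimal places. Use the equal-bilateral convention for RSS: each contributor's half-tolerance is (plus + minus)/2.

nominal=-2.090 wc=[-4.123,0.148] rss=0.798

Stack each dimension's contribution:
  -A: nom -27.060 → Σnom=-27.060; wc +0.070/-0.240 → slack +0.070/-0.240; half-tol=0.155, Σhalf²=0.024025
  -B: nom -38.800 → Σnom=-65.860; wc +0.100/-0.230 → slack +0.170/-0.470; half-tol=0.165, Σhalf²=0.051250
  -C: nom -7.800 → Σnom=-73.660; wc +0.100/-0.014 → slack +0.270/-0.484; half-tol=0.057, Σhalf²=0.054499
  +D: nom +19.200 → Σnom=-54.460; wc +0.300/-0.170 → slack +0.570/-0.654; half-tol=0.235, Σhalf²=0.109724
  +E: nom +22.460 → Σnom=-32.000; wc +0.489/-0.489 → slack +1.059/-1.143; half-tol=0.489, Σhalf²=0.348845
  -F: nom -35.200 → Σnom=-67.200; wc +0.239/-0.108 → slack +1.298/-1.251; half-tol=0.173, Σhalf²=0.378947
  +G: nom +25.310 → Σnom=-41.890; wc +0.423/-0.212 → slack +1.721/-1.463; half-tol=0.318, Σhalf²=0.479753
  +H: nom +46.100 → Σnom=4.210; wc +0.427/-0.250 → slack +2.148/-1.713; half-tol=0.339, Σhalf²=0.594336
  -I: nom -6.300 → Σnom=-2.090; wc +0.090/-0.320 → slack +2.238/-2.033; half-tol=0.205, Σhalf²=0.636361
Nominal = -2.090. Worst-case = [-2.090 - 2.033, -2.090 + 2.238] = [-4.123, 0.148]. RSS = √0.636361 = 0.798.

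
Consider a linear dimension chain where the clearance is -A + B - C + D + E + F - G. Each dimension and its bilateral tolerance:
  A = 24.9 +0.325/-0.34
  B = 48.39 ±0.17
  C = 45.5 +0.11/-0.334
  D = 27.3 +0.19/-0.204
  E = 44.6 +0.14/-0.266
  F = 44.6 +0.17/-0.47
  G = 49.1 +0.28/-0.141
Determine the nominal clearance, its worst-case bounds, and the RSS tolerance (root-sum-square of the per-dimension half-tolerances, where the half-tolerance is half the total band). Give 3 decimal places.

Stack each dimension's contribution:
  -A: nom -24.900 → Σnom=-24.900; wc +0.340/-0.325 → slack +0.340/-0.325; half-tol=0.333, Σhalf²=0.110556
  +B: nom +48.390 → Σnom=23.490; wc +0.170/-0.170 → slack +0.510/-0.495; half-tol=0.170, Σhalf²=0.139456
  -C: nom -45.500 → Σnom=-22.010; wc +0.334/-0.110 → slack +0.844/-0.605; half-tol=0.222, Σhalf²=0.188740
  +D: nom +27.300 → Σnom=5.290; wc +0.190/-0.204 → slack +1.034/-0.809; half-tol=0.197, Σhalf²=0.227549
  +E: nom +44.600 → Σnom=49.890; wc +0.140/-0.266 → slack +1.174/-1.075; half-tol=0.203, Σhalf²=0.268758
  +F: nom +44.600 → Σnom=94.490; wc +0.170/-0.470 → slack +1.344/-1.545; half-tol=0.320, Σhalf²=0.371158
  -G: nom -49.100 → Σnom=45.390; wc +0.141/-0.280 → slack +1.485/-1.825; half-tol=0.211, Σhalf²=0.415469
Nominal = 45.390. Worst-case = [45.390 - 1.825, 45.390 + 1.485] = [43.565, 46.875]. RSS = √0.415469 = 0.645.

nominal=45.390 wc=[43.565,46.875] rss=0.645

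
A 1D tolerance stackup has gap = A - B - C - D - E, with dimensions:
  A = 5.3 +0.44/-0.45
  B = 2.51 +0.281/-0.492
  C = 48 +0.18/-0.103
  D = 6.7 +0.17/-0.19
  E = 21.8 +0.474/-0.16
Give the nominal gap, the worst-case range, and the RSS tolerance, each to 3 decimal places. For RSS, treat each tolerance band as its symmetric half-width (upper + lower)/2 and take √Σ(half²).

nominal=-73.710 wc=[-75.265,-72.325] rss=0.707

Stack each dimension's contribution:
  +A: nom +5.300 → Σnom=5.300; wc +0.440/-0.450 → slack +0.440/-0.450; half-tol=0.445, Σhalf²=0.198025
  -B: nom -2.510 → Σnom=2.790; wc +0.492/-0.281 → slack +0.932/-0.731; half-tol=0.387, Σhalf²=0.347407
  -C: nom -48.000 → Σnom=-45.210; wc +0.103/-0.180 → slack +1.035/-0.911; half-tol=0.141, Σhalf²=0.367430
  -D: nom -6.700 → Σnom=-51.910; wc +0.190/-0.170 → slack +1.225/-1.081; half-tol=0.180, Σhalf²=0.399830
  -E: nom -21.800 → Σnom=-73.710; wc +0.160/-0.474 → slack +1.385/-1.555; half-tol=0.317, Σhalf²=0.500318
Nominal = -73.710. Worst-case = [-73.710 - 1.555, -73.710 + 1.385] = [-75.265, -72.325]. RSS = √0.500318 = 0.707.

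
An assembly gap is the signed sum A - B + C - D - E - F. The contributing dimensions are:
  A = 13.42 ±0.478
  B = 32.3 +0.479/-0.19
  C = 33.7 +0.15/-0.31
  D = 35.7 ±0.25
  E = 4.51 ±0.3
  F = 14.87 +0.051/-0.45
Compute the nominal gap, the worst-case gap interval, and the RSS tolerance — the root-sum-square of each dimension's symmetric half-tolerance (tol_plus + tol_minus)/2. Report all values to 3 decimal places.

Stack each dimension's contribution:
  +A: nom +13.420 → Σnom=13.420; wc +0.478/-0.478 → slack +0.478/-0.478; half-tol=0.478, Σhalf²=0.228484
  -B: nom -32.300 → Σnom=-18.880; wc +0.190/-0.479 → slack +0.668/-0.957; half-tol=0.335, Σhalf²=0.340374
  +C: nom +33.700 → Σnom=14.820; wc +0.150/-0.310 → slack +0.818/-1.267; half-tol=0.230, Σhalf²=0.393274
  -D: nom -35.700 → Σnom=-20.880; wc +0.250/-0.250 → slack +1.068/-1.517; half-tol=0.250, Σhalf²=0.455774
  -E: nom -4.510 → Σnom=-25.390; wc +0.300/-0.300 → slack +1.368/-1.817; half-tol=0.300, Σhalf²=0.545774
  -F: nom -14.870 → Σnom=-40.260; wc +0.450/-0.051 → slack +1.818/-1.868; half-tol=0.251, Σhalf²=0.608525
Nominal = -40.260. Worst-case = [-40.260 - 1.868, -40.260 + 1.818] = [-42.128, -38.442]. RSS = √0.608525 = 0.780.

nominal=-40.260 wc=[-42.128,-38.442] rss=0.780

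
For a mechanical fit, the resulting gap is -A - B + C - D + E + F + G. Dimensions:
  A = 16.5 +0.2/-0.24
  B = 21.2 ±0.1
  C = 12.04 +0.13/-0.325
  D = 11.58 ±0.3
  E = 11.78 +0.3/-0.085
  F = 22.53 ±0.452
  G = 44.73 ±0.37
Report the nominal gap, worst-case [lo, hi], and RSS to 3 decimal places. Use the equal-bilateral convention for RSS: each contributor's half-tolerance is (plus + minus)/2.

Stack each dimension's contribution:
  -A: nom -16.500 → Σnom=-16.500; wc +0.240/-0.200 → slack +0.240/-0.200; half-tol=0.220, Σhalf²=0.048400
  -B: nom -21.200 → Σnom=-37.700; wc +0.100/-0.100 → slack +0.340/-0.300; half-tol=0.100, Σhalf²=0.058400
  +C: nom +12.040 → Σnom=-25.660; wc +0.130/-0.325 → slack +0.470/-0.625; half-tol=0.228, Σhalf²=0.110156
  -D: nom -11.580 → Σnom=-37.240; wc +0.300/-0.300 → slack +0.770/-0.925; half-tol=0.300, Σhalf²=0.200156
  +E: nom +11.780 → Σnom=-25.460; wc +0.300/-0.085 → slack +1.070/-1.010; half-tol=0.193, Σhalf²=0.237212
  +F: nom +22.530 → Σnom=-2.930; wc +0.452/-0.452 → slack +1.522/-1.462; half-tol=0.452, Σhalf²=0.441516
  +G: nom +44.730 → Σnom=41.800; wc +0.370/-0.370 → slack +1.892/-1.832; half-tol=0.370, Σhalf²=0.578417
Nominal = 41.800. Worst-case = [41.800 - 1.832, 41.800 + 1.892] = [39.968, 43.692]. RSS = √0.578417 = 0.761.

nominal=41.800 wc=[39.968,43.692] rss=0.761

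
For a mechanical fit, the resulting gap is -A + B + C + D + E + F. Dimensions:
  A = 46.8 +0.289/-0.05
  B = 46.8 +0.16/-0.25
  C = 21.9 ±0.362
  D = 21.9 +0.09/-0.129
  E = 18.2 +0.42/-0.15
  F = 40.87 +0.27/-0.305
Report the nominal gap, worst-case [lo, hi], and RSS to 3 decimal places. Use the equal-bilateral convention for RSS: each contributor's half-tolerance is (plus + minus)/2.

Stack each dimension's contribution:
  -A: nom -46.800 → Σnom=-46.800; wc +0.050/-0.289 → slack +0.050/-0.289; half-tol=0.169, Σhalf²=0.028730
  +B: nom +46.800 → Σnom=0.000; wc +0.160/-0.250 → slack +0.210/-0.539; half-tol=0.205, Σhalf²=0.070755
  +C: nom +21.900 → Σnom=21.900; wc +0.362/-0.362 → slack +0.572/-0.901; half-tol=0.362, Σhalf²=0.201799
  +D: nom +21.900 → Σnom=43.800; wc +0.090/-0.129 → slack +0.662/-1.030; half-tol=0.110, Σhalf²=0.213789
  +E: nom +18.200 → Σnom=62.000; wc +0.420/-0.150 → slack +1.082/-1.180; half-tol=0.285, Σhalf²=0.295014
  +F: nom +40.870 → Σnom=102.870; wc +0.270/-0.305 → slack +1.352/-1.485; half-tol=0.287, Σhalf²=0.377671
Nominal = 102.870. Worst-case = [102.870 - 1.485, 102.870 + 1.352] = [101.385, 104.222]. RSS = √0.377671 = 0.615.

nominal=102.870 wc=[101.385,104.222] rss=0.615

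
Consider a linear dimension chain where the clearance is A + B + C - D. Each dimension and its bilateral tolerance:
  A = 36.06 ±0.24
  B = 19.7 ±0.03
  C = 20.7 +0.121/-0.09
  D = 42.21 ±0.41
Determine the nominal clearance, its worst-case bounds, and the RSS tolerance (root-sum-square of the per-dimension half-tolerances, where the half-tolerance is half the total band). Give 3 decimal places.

Stack each dimension's contribution:
  +A: nom +36.060 → Σnom=36.060; wc +0.240/-0.240 → slack +0.240/-0.240; half-tol=0.240, Σhalf²=0.057600
  +B: nom +19.700 → Σnom=55.760; wc +0.030/-0.030 → slack +0.270/-0.270; half-tol=0.030, Σhalf²=0.058500
  +C: nom +20.700 → Σnom=76.460; wc +0.121/-0.090 → slack +0.391/-0.360; half-tol=0.105, Σhalf²=0.069630
  -D: nom -42.210 → Σnom=34.250; wc +0.410/-0.410 → slack +0.801/-0.770; half-tol=0.410, Σhalf²=0.237730
Nominal = 34.250. Worst-case = [34.250 - 0.770, 34.250 + 0.801] = [33.480, 35.051]. RSS = √0.237730 = 0.488.

nominal=34.250 wc=[33.480,35.051] rss=0.488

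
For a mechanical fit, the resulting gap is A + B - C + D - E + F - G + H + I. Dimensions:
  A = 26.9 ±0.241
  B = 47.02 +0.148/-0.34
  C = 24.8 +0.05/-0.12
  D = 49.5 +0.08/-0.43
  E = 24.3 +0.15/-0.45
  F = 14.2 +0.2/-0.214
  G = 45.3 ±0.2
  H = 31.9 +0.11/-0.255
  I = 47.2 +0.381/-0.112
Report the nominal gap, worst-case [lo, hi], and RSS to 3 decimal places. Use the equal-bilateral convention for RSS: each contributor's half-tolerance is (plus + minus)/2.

nominal=122.320 wc=[120.328,124.250] rss=0.676

Stack each dimension's contribution:
  +A: nom +26.900 → Σnom=26.900; wc +0.241/-0.241 → slack +0.241/-0.241; half-tol=0.241, Σhalf²=0.058081
  +B: nom +47.020 → Σnom=73.920; wc +0.148/-0.340 → slack +0.389/-0.581; half-tol=0.244, Σhalf²=0.117617
  -C: nom -24.800 → Σnom=49.120; wc +0.120/-0.050 → slack +0.509/-0.631; half-tol=0.085, Σhalf²=0.124842
  +D: nom +49.500 → Σnom=98.620; wc +0.080/-0.430 → slack +0.589/-1.061; half-tol=0.255, Σhalf²=0.189867
  -E: nom -24.300 → Σnom=74.320; wc +0.450/-0.150 → slack +1.039/-1.211; half-tol=0.300, Σhalf²=0.279867
  +F: nom +14.200 → Σnom=88.520; wc +0.200/-0.214 → slack +1.239/-1.425; half-tol=0.207, Σhalf²=0.322716
  -G: nom -45.300 → Σnom=43.220; wc +0.200/-0.200 → slack +1.439/-1.625; half-tol=0.200, Σhalf²=0.362716
  +H: nom +31.900 → Σnom=75.120; wc +0.110/-0.255 → slack +1.549/-1.880; half-tol=0.182, Σhalf²=0.396022
  +I: nom +47.200 → Σnom=122.320; wc +0.381/-0.112 → slack +1.930/-1.992; half-tol=0.246, Σhalf²=0.456785
Nominal = 122.320. Worst-case = [122.320 - 1.992, 122.320 + 1.930] = [120.328, 124.250]. RSS = √0.456785 = 0.676.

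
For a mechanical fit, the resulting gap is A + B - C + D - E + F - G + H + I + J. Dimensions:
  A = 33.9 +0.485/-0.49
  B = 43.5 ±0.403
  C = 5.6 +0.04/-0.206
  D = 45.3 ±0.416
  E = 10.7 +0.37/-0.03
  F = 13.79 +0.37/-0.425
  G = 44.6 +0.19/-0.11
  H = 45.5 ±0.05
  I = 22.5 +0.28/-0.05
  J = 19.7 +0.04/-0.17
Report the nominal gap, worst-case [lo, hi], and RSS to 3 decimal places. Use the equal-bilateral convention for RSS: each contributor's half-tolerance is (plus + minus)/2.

Stack each dimension's contribution:
  +A: nom +33.900 → Σnom=33.900; wc +0.485/-0.490 → slack +0.485/-0.490; half-tol=0.487, Σhalf²=0.237656
  +B: nom +43.500 → Σnom=77.400; wc +0.403/-0.403 → slack +0.888/-0.893; half-tol=0.403, Σhalf²=0.400065
  -C: nom -5.600 → Σnom=71.800; wc +0.206/-0.040 → slack +1.094/-0.933; half-tol=0.123, Σhalf²=0.415194
  +D: nom +45.300 → Σnom=117.100; wc +0.416/-0.416 → slack +1.510/-1.349; half-tol=0.416, Σhalf²=0.588250
  -E: nom -10.700 → Σnom=106.400; wc +0.030/-0.370 → slack +1.540/-1.719; half-tol=0.200, Σhalf²=0.628250
  +F: nom +13.790 → Σnom=120.190; wc +0.370/-0.425 → slack +1.910/-2.144; half-tol=0.397, Σhalf²=0.786256
  -G: nom -44.600 → Σnom=75.590; wc +0.110/-0.190 → slack +2.020/-2.334; half-tol=0.150, Σhalf²=0.808756
  +H: nom +45.500 → Σnom=121.090; wc +0.050/-0.050 → slack +2.070/-2.384; half-tol=0.050, Σhalf²=0.811256
  +I: nom +22.500 → Σnom=143.590; wc +0.280/-0.050 → slack +2.350/-2.434; half-tol=0.165, Σhalf²=0.838481
  +J: nom +19.700 → Σnom=163.290; wc +0.040/-0.170 → slack +2.390/-2.604; half-tol=0.105, Σhalf²=0.849506
Nominal = 163.290. Worst-case = [163.290 - 2.604, 163.290 + 2.390] = [160.686, 165.680]. RSS = √0.849506 = 0.922.

nominal=163.290 wc=[160.686,165.680] rss=0.922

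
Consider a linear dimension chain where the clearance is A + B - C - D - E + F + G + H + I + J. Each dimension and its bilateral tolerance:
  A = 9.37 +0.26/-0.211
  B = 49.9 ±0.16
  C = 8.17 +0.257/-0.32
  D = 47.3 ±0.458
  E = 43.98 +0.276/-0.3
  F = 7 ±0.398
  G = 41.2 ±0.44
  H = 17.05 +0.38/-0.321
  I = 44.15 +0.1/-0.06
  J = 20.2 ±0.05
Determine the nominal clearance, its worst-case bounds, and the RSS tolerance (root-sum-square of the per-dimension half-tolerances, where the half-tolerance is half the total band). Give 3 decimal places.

Stack each dimension's contribution:
  +A: nom +9.370 → Σnom=9.370; wc +0.260/-0.211 → slack +0.260/-0.211; half-tol=0.235, Σhalf²=0.055460
  +B: nom +49.900 → Σnom=59.270; wc +0.160/-0.160 → slack +0.420/-0.371; half-tol=0.160, Σhalf²=0.081060
  -C: nom -8.170 → Σnom=51.100; wc +0.320/-0.257 → slack +0.740/-0.628; half-tol=0.288, Σhalf²=0.164293
  -D: nom -47.300 → Σnom=3.800; wc +0.458/-0.458 → slack +1.198/-1.086; half-tol=0.458, Σhalf²=0.374057
  -E: nom -43.980 → Σnom=-40.180; wc +0.300/-0.276 → slack +1.498/-1.362; half-tol=0.288, Σhalf²=0.457001
  +F: nom +7.000 → Σnom=-33.180; wc +0.398/-0.398 → slack +1.896/-1.760; half-tol=0.398, Σhalf²=0.615405
  +G: nom +41.200 → Σnom=8.020; wc +0.440/-0.440 → slack +2.336/-2.200; half-tol=0.440, Σhalf²=0.809005
  +H: nom +17.050 → Σnom=25.070; wc +0.380/-0.321 → slack +2.716/-2.521; half-tol=0.351, Σhalf²=0.931855
  +I: nom +44.150 → Σnom=69.220; wc +0.100/-0.060 → slack +2.816/-2.581; half-tol=0.080, Σhalf²=0.938255
  +J: nom +20.200 → Σnom=89.420; wc +0.050/-0.050 → slack +2.866/-2.631; half-tol=0.050, Σhalf²=0.940755
Nominal = 89.420. Worst-case = [89.420 - 2.631, 89.420 + 2.866] = [86.789, 92.286]. RSS = √0.940755 = 0.970.

nominal=89.420 wc=[86.789,92.286] rss=0.970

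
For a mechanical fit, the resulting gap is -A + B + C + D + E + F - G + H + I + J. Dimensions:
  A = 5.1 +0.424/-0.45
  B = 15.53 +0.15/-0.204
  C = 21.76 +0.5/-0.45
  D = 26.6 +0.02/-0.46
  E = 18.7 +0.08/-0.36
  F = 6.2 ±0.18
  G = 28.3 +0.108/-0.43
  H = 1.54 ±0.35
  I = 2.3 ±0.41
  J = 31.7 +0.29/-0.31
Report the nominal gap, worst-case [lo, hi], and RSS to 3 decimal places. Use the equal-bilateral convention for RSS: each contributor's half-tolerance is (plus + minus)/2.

Stack each dimension's contribution:
  -A: nom -5.100 → Σnom=-5.100; wc +0.450/-0.424 → slack +0.450/-0.424; half-tol=0.437, Σhalf²=0.190969
  +B: nom +15.530 → Σnom=10.430; wc +0.150/-0.204 → slack +0.600/-0.628; half-tol=0.177, Σhalf²=0.222298
  +C: nom +21.760 → Σnom=32.190; wc +0.500/-0.450 → slack +1.100/-1.078; half-tol=0.475, Σhalf²=0.447923
  +D: nom +26.600 → Σnom=58.790; wc +0.020/-0.460 → slack +1.120/-1.538; half-tol=0.240, Σhalf²=0.505523
  +E: nom +18.700 → Σnom=77.490; wc +0.080/-0.360 → slack +1.200/-1.898; half-tol=0.220, Σhalf²=0.553923
  +F: nom +6.200 → Σnom=83.690; wc +0.180/-0.180 → slack +1.380/-2.078; half-tol=0.180, Σhalf²=0.586323
  -G: nom -28.300 → Σnom=55.390; wc +0.430/-0.108 → slack +1.810/-2.186; half-tol=0.269, Σhalf²=0.658684
  +H: nom +1.540 → Σnom=56.930; wc +0.350/-0.350 → slack +2.160/-2.536; half-tol=0.350, Σhalf²=0.781184
  +I: nom +2.300 → Σnom=59.230; wc +0.410/-0.410 → slack +2.570/-2.946; half-tol=0.410, Σhalf²=0.949284
  +J: nom +31.700 → Σnom=90.930; wc +0.290/-0.310 → slack +2.860/-3.256; half-tol=0.300, Σhalf²=1.039284
Nominal = 90.930. Worst-case = [90.930 - 3.256, 90.930 + 2.860] = [87.674, 93.790]. RSS = √1.039284 = 1.019.

nominal=90.930 wc=[87.674,93.790] rss=1.019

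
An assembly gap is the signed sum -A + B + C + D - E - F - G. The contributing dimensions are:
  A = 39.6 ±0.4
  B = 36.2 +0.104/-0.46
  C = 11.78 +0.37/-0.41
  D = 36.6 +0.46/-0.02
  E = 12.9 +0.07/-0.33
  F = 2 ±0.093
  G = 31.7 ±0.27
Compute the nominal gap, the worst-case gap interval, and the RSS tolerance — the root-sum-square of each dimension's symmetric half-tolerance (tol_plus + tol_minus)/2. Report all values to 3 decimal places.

nominal=-1.620 wc=[-3.343,0.407] rss=0.755

Stack each dimension's contribution:
  -A: nom -39.600 → Σnom=-39.600; wc +0.400/-0.400 → slack +0.400/-0.400; half-tol=0.400, Σhalf²=0.160000
  +B: nom +36.200 → Σnom=-3.400; wc +0.104/-0.460 → slack +0.504/-0.860; half-tol=0.282, Σhalf²=0.239524
  +C: nom +11.780 → Σnom=8.380; wc +0.370/-0.410 → slack +0.874/-1.270; half-tol=0.390, Σhalf²=0.391624
  +D: nom +36.600 → Σnom=44.980; wc +0.460/-0.020 → slack +1.334/-1.290; half-tol=0.240, Σhalf²=0.449224
  -E: nom -12.900 → Σnom=32.080; wc +0.330/-0.070 → slack +1.664/-1.360; half-tol=0.200, Σhalf²=0.489224
  -F: nom -2.000 → Σnom=30.080; wc +0.093/-0.093 → slack +1.757/-1.453; half-tol=0.093, Σhalf²=0.497873
  -G: nom -31.700 → Σnom=-1.620; wc +0.270/-0.270 → slack +2.027/-1.723; half-tol=0.270, Σhalf²=0.570773
Nominal = -1.620. Worst-case = [-1.620 - 1.723, -1.620 + 2.027] = [-3.343, 0.407]. RSS = √0.570773 = 0.755.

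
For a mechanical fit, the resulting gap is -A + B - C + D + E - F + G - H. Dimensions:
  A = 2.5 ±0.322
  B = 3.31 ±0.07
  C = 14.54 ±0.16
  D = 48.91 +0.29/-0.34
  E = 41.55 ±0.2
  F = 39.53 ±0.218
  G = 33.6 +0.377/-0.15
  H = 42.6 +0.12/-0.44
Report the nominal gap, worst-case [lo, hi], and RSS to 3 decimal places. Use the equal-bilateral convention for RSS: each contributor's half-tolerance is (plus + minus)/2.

nominal=28.200 wc=[26.620,30.277] rss=0.685

Stack each dimension's contribution:
  -A: nom -2.500 → Σnom=-2.500; wc +0.322/-0.322 → slack +0.322/-0.322; half-tol=0.322, Σhalf²=0.103684
  +B: nom +3.310 → Σnom=0.810; wc +0.070/-0.070 → slack +0.392/-0.392; half-tol=0.070, Σhalf²=0.108584
  -C: nom -14.540 → Σnom=-13.730; wc +0.160/-0.160 → slack +0.552/-0.552; half-tol=0.160, Σhalf²=0.134184
  +D: nom +48.910 → Σnom=35.180; wc +0.290/-0.340 → slack +0.842/-0.892; half-tol=0.315, Σhalf²=0.233409
  +E: nom +41.550 → Σnom=76.730; wc +0.200/-0.200 → slack +1.042/-1.092; half-tol=0.200, Σhalf²=0.273409
  -F: nom -39.530 → Σnom=37.200; wc +0.218/-0.218 → slack +1.260/-1.310; half-tol=0.218, Σhalf²=0.320933
  +G: nom +33.600 → Σnom=70.800; wc +0.377/-0.150 → slack +1.637/-1.460; half-tol=0.264, Σhalf²=0.390365
  -H: nom -42.600 → Σnom=28.200; wc +0.440/-0.120 → slack +2.077/-1.580; half-tol=0.280, Σhalf²=0.468765
Nominal = 28.200. Worst-case = [28.200 - 1.580, 28.200 + 2.077] = [26.620, 30.277]. RSS = √0.468765 = 0.685.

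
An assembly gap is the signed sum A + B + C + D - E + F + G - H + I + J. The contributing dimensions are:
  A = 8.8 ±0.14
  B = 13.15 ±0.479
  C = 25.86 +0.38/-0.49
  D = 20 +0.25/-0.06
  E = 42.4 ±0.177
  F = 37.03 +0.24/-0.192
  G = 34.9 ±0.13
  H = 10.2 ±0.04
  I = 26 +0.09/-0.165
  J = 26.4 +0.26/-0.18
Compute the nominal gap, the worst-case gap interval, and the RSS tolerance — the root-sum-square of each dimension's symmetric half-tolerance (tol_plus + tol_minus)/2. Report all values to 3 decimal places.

Stack each dimension's contribution:
  +A: nom +8.800 → Σnom=8.800; wc +0.140/-0.140 → slack +0.140/-0.140; half-tol=0.140, Σhalf²=0.019600
  +B: nom +13.150 → Σnom=21.950; wc +0.479/-0.479 → slack +0.619/-0.619; half-tol=0.479, Σhalf²=0.249041
  +C: nom +25.860 → Σnom=47.810; wc +0.380/-0.490 → slack +0.999/-1.109; half-tol=0.435, Σhalf²=0.438266
  +D: nom +20.000 → Σnom=67.810; wc +0.250/-0.060 → slack +1.249/-1.169; half-tol=0.155, Σhalf²=0.462291
  -E: nom -42.400 → Σnom=25.410; wc +0.177/-0.177 → slack +1.426/-1.346; half-tol=0.177, Σhalf²=0.493620
  +F: nom +37.030 → Σnom=62.440; wc +0.240/-0.192 → slack +1.666/-1.538; half-tol=0.216, Σhalf²=0.540276
  +G: nom +34.900 → Σnom=97.340; wc +0.130/-0.130 → slack +1.796/-1.668; half-tol=0.130, Σhalf²=0.557176
  -H: nom -10.200 → Σnom=87.140; wc +0.040/-0.040 → slack +1.836/-1.708; half-tol=0.040, Σhalf²=0.558776
  +I: nom +26.000 → Σnom=113.140; wc +0.090/-0.165 → slack +1.926/-1.873; half-tol=0.128, Σhalf²=0.575032
  +J: nom +26.400 → Σnom=139.540; wc +0.260/-0.180 → slack +2.186/-2.053; half-tol=0.220, Σhalf²=0.623432
Nominal = 139.540. Worst-case = [139.540 - 2.053, 139.540 + 2.186] = [137.487, 141.726]. RSS = √0.623432 = 0.790.

nominal=139.540 wc=[137.487,141.726] rss=0.790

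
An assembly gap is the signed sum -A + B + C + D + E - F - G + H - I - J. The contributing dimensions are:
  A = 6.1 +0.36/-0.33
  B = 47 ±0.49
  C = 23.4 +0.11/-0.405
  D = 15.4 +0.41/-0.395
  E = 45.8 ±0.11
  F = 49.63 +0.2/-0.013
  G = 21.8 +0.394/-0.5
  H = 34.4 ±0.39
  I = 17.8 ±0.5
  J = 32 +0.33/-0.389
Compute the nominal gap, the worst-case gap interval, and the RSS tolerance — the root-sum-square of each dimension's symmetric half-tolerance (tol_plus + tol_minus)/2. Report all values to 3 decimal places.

nominal=38.670 wc=[35.096,41.912] rss=1.158

Stack each dimension's contribution:
  -A: nom -6.100 → Σnom=-6.100; wc +0.330/-0.360 → slack +0.330/-0.360; half-tol=0.345, Σhalf²=0.119025
  +B: nom +47.000 → Σnom=40.900; wc +0.490/-0.490 → slack +0.820/-0.850; half-tol=0.490, Σhalf²=0.359125
  +C: nom +23.400 → Σnom=64.300; wc +0.110/-0.405 → slack +0.930/-1.255; half-tol=0.258, Σhalf²=0.425431
  +D: nom +15.400 → Σnom=79.700; wc +0.410/-0.395 → slack +1.340/-1.650; half-tol=0.402, Σhalf²=0.587437
  +E: nom +45.800 → Σnom=125.500; wc +0.110/-0.110 → slack +1.450/-1.760; half-tol=0.110, Σhalf²=0.599537
  -F: nom -49.630 → Σnom=75.870; wc +0.013/-0.200 → slack +1.463/-1.960; half-tol=0.107, Σhalf²=0.610880
  -G: nom -21.800 → Σnom=54.070; wc +0.500/-0.394 → slack +1.963/-2.354; half-tol=0.447, Σhalf²=0.810689
  +H: nom +34.400 → Σnom=88.470; wc +0.390/-0.390 → slack +2.353/-2.744; half-tol=0.390, Σhalf²=0.962789
  -I: nom -17.800 → Σnom=70.670; wc +0.500/-0.500 → slack +2.853/-3.244; half-tol=0.500, Σhalf²=1.212789
  -J: nom -32.000 → Σnom=38.670; wc +0.389/-0.330 → slack +3.242/-3.574; half-tol=0.360, Σhalf²=1.342029
Nominal = 38.670. Worst-case = [38.670 - 3.574, 38.670 + 3.242] = [35.096, 41.912]. RSS = √1.342029 = 1.158.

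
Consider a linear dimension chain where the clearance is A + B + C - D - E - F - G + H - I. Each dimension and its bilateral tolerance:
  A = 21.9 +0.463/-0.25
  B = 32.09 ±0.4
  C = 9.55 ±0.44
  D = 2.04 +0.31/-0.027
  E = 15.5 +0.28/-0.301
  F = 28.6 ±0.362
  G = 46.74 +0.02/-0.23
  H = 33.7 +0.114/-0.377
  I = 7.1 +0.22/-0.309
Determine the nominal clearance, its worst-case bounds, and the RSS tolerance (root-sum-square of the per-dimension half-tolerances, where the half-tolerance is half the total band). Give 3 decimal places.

nominal=-2.740 wc=[-5.399,-0.094] rss=0.933

Stack each dimension's contribution:
  +A: nom +21.900 → Σnom=21.900; wc +0.463/-0.250 → slack +0.463/-0.250; half-tol=0.357, Σhalf²=0.127092
  +B: nom +32.090 → Σnom=53.990; wc +0.400/-0.400 → slack +0.863/-0.650; half-tol=0.400, Σhalf²=0.287092
  +C: nom +9.550 → Σnom=63.540; wc +0.440/-0.440 → slack +1.303/-1.090; half-tol=0.440, Σhalf²=0.480692
  -D: nom -2.040 → Σnom=61.500; wc +0.027/-0.310 → slack +1.330/-1.400; half-tol=0.169, Σhalf²=0.509085
  -E: nom -15.500 → Σnom=46.000; wc +0.301/-0.280 → slack +1.631/-1.680; half-tol=0.290, Σhalf²=0.593475
  -F: nom -28.600 → Σnom=17.400; wc +0.362/-0.362 → slack +1.993/-2.042; half-tol=0.362, Σhalf²=0.724519
  -G: nom -46.740 → Σnom=-29.340; wc +0.230/-0.020 → slack +2.223/-2.062; half-tol=0.125, Σhalf²=0.740144
  +H: nom +33.700 → Σnom=4.360; wc +0.114/-0.377 → slack +2.337/-2.439; half-tol=0.245, Σhalf²=0.800414
  -I: nom -7.100 → Σnom=-2.740; wc +0.309/-0.220 → slack +2.646/-2.659; half-tol=0.265, Σhalf²=0.870374
Nominal = -2.740. Worst-case = [-2.740 - 2.659, -2.740 + 2.646] = [-5.399, -0.094]. RSS = √0.870374 = 0.933.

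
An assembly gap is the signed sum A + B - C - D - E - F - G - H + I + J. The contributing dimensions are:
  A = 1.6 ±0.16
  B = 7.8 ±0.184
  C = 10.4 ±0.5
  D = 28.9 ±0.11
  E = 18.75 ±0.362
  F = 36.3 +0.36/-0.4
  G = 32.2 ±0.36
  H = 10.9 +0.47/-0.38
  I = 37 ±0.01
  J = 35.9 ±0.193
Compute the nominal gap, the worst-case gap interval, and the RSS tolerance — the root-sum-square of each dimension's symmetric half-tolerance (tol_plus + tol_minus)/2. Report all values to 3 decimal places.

Stack each dimension's contribution:
  +A: nom +1.600 → Σnom=1.600; wc +0.160/-0.160 → slack +0.160/-0.160; half-tol=0.160, Σhalf²=0.025600
  +B: nom +7.800 → Σnom=9.400; wc +0.184/-0.184 → slack +0.344/-0.344; half-tol=0.184, Σhalf²=0.059456
  -C: nom -10.400 → Σnom=-1.000; wc +0.500/-0.500 → slack +0.844/-0.844; half-tol=0.500, Σhalf²=0.309456
  -D: nom -28.900 → Σnom=-29.900; wc +0.110/-0.110 → slack +0.954/-0.954; half-tol=0.110, Σhalf²=0.321556
  -E: nom -18.750 → Σnom=-48.650; wc +0.362/-0.362 → slack +1.316/-1.316; half-tol=0.362, Σhalf²=0.452600
  -F: nom -36.300 → Σnom=-84.950; wc +0.400/-0.360 → slack +1.716/-1.676; half-tol=0.380, Σhalf²=0.597000
  -G: nom -32.200 → Σnom=-117.150; wc +0.360/-0.360 → slack +2.076/-2.036; half-tol=0.360, Σhalf²=0.726600
  -H: nom -10.900 → Σnom=-128.050; wc +0.380/-0.470 → slack +2.456/-2.506; half-tol=0.425, Σhalf²=0.907225
  +I: nom +37.000 → Σnom=-91.050; wc +0.010/-0.010 → slack +2.466/-2.516; half-tol=0.010, Σhalf²=0.907325
  +J: nom +35.900 → Σnom=-55.150; wc +0.193/-0.193 → slack +2.659/-2.709; half-tol=0.193, Σhalf²=0.944574
Nominal = -55.150. Worst-case = [-55.150 - 2.709, -55.150 + 2.659] = [-57.859, -52.491]. RSS = √0.944574 = 0.972.

nominal=-55.150 wc=[-57.859,-52.491] rss=0.972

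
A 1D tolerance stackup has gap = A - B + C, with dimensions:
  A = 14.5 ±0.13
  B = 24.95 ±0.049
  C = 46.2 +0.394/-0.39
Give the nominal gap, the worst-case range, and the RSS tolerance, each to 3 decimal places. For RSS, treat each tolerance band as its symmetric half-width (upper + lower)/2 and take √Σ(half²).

Stack each dimension's contribution:
  +A: nom +14.500 → Σnom=14.500; wc +0.130/-0.130 → slack +0.130/-0.130; half-tol=0.130, Σhalf²=0.016900
  -B: nom -24.950 → Σnom=-10.450; wc +0.049/-0.049 → slack +0.179/-0.179; half-tol=0.049, Σhalf²=0.019301
  +C: nom +46.200 → Σnom=35.750; wc +0.394/-0.390 → slack +0.573/-0.569; half-tol=0.392, Σhalf²=0.172965
Nominal = 35.750. Worst-case = [35.750 - 0.569, 35.750 + 0.573] = [35.181, 36.323]. RSS = √0.172965 = 0.416.

nominal=35.750 wc=[35.181,36.323] rss=0.416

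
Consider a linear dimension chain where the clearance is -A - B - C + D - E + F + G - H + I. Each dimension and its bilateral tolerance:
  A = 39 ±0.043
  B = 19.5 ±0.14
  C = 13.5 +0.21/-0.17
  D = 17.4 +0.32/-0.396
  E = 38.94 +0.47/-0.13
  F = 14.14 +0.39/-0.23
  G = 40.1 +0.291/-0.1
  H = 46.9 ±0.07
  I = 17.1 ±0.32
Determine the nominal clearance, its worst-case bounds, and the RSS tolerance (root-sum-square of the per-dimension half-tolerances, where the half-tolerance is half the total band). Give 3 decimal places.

Stack each dimension's contribution:
  -A: nom -39.000 → Σnom=-39.000; wc +0.043/-0.043 → slack +0.043/-0.043; half-tol=0.043, Σhalf²=0.001849
  -B: nom -19.500 → Σnom=-58.500; wc +0.140/-0.140 → slack +0.183/-0.183; half-tol=0.140, Σhalf²=0.021449
  -C: nom -13.500 → Σnom=-72.000; wc +0.170/-0.210 → slack +0.353/-0.393; half-tol=0.190, Σhalf²=0.057549
  +D: nom +17.400 → Σnom=-54.600; wc +0.320/-0.396 → slack +0.673/-0.789; half-tol=0.358, Σhalf²=0.185713
  -E: nom -38.940 → Σnom=-93.540; wc +0.130/-0.470 → slack +0.803/-1.259; half-tol=0.300, Σhalf²=0.275713
  +F: nom +14.140 → Σnom=-79.400; wc +0.390/-0.230 → slack +1.193/-1.489; half-tol=0.310, Σhalf²=0.371813
  +G: nom +40.100 → Σnom=-39.300; wc +0.291/-0.100 → slack +1.484/-1.589; half-tol=0.196, Σhalf²=0.410033
  -H: nom -46.900 → Σnom=-86.200; wc +0.070/-0.070 → slack +1.554/-1.659; half-tol=0.070, Σhalf²=0.414933
  +I: nom +17.100 → Σnom=-69.100; wc +0.320/-0.320 → slack +1.874/-1.979; half-tol=0.320, Σhalf²=0.517333
Nominal = -69.100. Worst-case = [-69.100 - 1.979, -69.100 + 1.874] = [-71.079, -67.226]. RSS = √0.517333 = 0.719.

nominal=-69.100 wc=[-71.079,-67.226] rss=0.719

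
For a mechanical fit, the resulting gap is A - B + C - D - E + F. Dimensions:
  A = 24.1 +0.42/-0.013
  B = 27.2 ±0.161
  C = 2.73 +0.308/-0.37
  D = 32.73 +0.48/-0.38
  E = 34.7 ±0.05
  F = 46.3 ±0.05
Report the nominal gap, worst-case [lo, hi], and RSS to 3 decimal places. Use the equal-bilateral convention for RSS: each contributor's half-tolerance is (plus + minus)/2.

nominal=-21.500 wc=[-22.624,-20.131] rss=0.615

Stack each dimension's contribution:
  +A: nom +24.100 → Σnom=24.100; wc +0.420/-0.013 → slack +0.420/-0.013; half-tol=0.216, Σhalf²=0.046872
  -B: nom -27.200 → Σnom=-3.100; wc +0.161/-0.161 → slack +0.581/-0.174; half-tol=0.161, Σhalf²=0.072793
  +C: nom +2.730 → Σnom=-0.370; wc +0.308/-0.370 → slack +0.889/-0.544; half-tol=0.339, Σhalf²=0.187714
  -D: nom -32.730 → Σnom=-33.100; wc +0.380/-0.480 → slack +1.269/-1.024; half-tol=0.430, Σhalf²=0.372614
  -E: nom -34.700 → Σnom=-67.800; wc +0.050/-0.050 → slack +1.319/-1.074; half-tol=0.050, Σhalf²=0.375114
  +F: nom +46.300 → Σnom=-21.500; wc +0.050/-0.050 → slack +1.369/-1.124; half-tol=0.050, Σhalf²=0.377614
Nominal = -21.500. Worst-case = [-21.500 - 1.124, -21.500 + 1.369] = [-22.624, -20.131]. RSS = √0.377614 = 0.615.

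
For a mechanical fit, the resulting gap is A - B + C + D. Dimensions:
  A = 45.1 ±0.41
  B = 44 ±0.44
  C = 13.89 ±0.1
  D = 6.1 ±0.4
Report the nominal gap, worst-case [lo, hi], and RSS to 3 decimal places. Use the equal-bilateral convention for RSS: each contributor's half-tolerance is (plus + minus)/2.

Stack each dimension's contribution:
  +A: nom +45.100 → Σnom=45.100; wc +0.410/-0.410 → slack +0.410/-0.410; half-tol=0.410, Σhalf²=0.168100
  -B: nom -44.000 → Σnom=1.100; wc +0.440/-0.440 → slack +0.850/-0.850; half-tol=0.440, Σhalf²=0.361700
  +C: nom +13.890 → Σnom=14.990; wc +0.100/-0.100 → slack +0.950/-0.950; half-tol=0.100, Σhalf²=0.371700
  +D: nom +6.100 → Σnom=21.090; wc +0.400/-0.400 → slack +1.350/-1.350; half-tol=0.400, Σhalf²=0.531700
Nominal = 21.090. Worst-case = [21.090 - 1.350, 21.090 + 1.350] = [19.740, 22.440]. RSS = √0.531700 = 0.729.

nominal=21.090 wc=[19.740,22.440] rss=0.729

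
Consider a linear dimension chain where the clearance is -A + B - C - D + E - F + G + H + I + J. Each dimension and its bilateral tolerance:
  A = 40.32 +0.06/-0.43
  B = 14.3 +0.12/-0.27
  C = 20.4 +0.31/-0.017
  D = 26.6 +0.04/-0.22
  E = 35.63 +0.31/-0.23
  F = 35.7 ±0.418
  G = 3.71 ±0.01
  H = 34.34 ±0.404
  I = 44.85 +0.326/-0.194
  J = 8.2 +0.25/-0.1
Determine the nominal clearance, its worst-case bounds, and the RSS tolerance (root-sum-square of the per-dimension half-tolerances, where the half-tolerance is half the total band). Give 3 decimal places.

nominal=18.010 wc=[15.974,20.515] rss=0.807

Stack each dimension's contribution:
  -A: nom -40.320 → Σnom=-40.320; wc +0.430/-0.060 → slack +0.430/-0.060; half-tol=0.245, Σhalf²=0.060025
  +B: nom +14.300 → Σnom=-26.020; wc +0.120/-0.270 → slack +0.550/-0.330; half-tol=0.195, Σhalf²=0.098050
  -C: nom -20.400 → Σnom=-46.420; wc +0.017/-0.310 → slack +0.567/-0.640; half-tol=0.164, Σhalf²=0.124782
  -D: nom -26.600 → Σnom=-73.020; wc +0.220/-0.040 → slack +0.787/-0.680; half-tol=0.130, Σhalf²=0.141682
  +E: nom +35.630 → Σnom=-37.390; wc +0.310/-0.230 → slack +1.097/-0.910; half-tol=0.270, Σhalf²=0.214582
  -F: nom -35.700 → Σnom=-73.090; wc +0.418/-0.418 → slack +1.515/-1.328; half-tol=0.418, Σhalf²=0.389306
  +G: nom +3.710 → Σnom=-69.380; wc +0.010/-0.010 → slack +1.525/-1.338; half-tol=0.010, Σhalf²=0.389406
  +H: nom +34.340 → Σnom=-35.040; wc +0.404/-0.404 → slack +1.929/-1.742; half-tol=0.404, Σhalf²=0.552622
  +I: nom +44.850 → Σnom=9.810; wc +0.326/-0.194 → slack +2.255/-1.936; half-tol=0.260, Σhalf²=0.620222
  +J: nom +8.200 → Σnom=18.010; wc +0.250/-0.100 → slack +2.505/-2.036; half-tol=0.175, Σhalf²=0.650847
Nominal = 18.010. Worst-case = [18.010 - 2.036, 18.010 + 2.505] = [15.974, 20.515]. RSS = √0.650847 = 0.807.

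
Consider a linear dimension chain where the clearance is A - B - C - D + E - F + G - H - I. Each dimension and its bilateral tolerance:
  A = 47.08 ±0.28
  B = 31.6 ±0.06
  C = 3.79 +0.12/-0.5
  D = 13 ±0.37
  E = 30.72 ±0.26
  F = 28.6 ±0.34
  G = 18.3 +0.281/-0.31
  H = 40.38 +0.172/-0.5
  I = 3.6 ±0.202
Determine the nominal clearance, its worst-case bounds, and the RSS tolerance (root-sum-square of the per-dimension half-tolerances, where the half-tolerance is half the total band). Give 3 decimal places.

nominal=-24.870 wc=[-26.984,-22.077] rss=0.860

Stack each dimension's contribution:
  +A: nom +47.080 → Σnom=47.080; wc +0.280/-0.280 → slack +0.280/-0.280; half-tol=0.280, Σhalf²=0.078400
  -B: nom -31.600 → Σnom=15.480; wc +0.060/-0.060 → slack +0.340/-0.340; half-tol=0.060, Σhalf²=0.082000
  -C: nom -3.790 → Σnom=11.690; wc +0.500/-0.120 → slack +0.840/-0.460; half-tol=0.310, Σhalf²=0.178100
  -D: nom -13.000 → Σnom=-1.310; wc +0.370/-0.370 → slack +1.210/-0.830; half-tol=0.370, Σhalf²=0.315000
  +E: nom +30.720 → Σnom=29.410; wc +0.260/-0.260 → slack +1.470/-1.090; half-tol=0.260, Σhalf²=0.382600
  -F: nom -28.600 → Σnom=0.810; wc +0.340/-0.340 → slack +1.810/-1.430; half-tol=0.340, Σhalf²=0.498200
  +G: nom +18.300 → Σnom=19.110; wc +0.281/-0.310 → slack +2.091/-1.740; half-tol=0.295, Σhalf²=0.585520
  -H: nom -40.380 → Σnom=-21.270; wc +0.500/-0.172 → slack +2.591/-1.912; half-tol=0.336, Σhalf²=0.698416
  -I: nom -3.600 → Σnom=-24.870; wc +0.202/-0.202 → slack +2.793/-2.114; half-tol=0.202, Σhalf²=0.739220
Nominal = -24.870. Worst-case = [-24.870 - 2.114, -24.870 + 2.793] = [-26.984, -22.077]. RSS = √0.739220 = 0.860.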